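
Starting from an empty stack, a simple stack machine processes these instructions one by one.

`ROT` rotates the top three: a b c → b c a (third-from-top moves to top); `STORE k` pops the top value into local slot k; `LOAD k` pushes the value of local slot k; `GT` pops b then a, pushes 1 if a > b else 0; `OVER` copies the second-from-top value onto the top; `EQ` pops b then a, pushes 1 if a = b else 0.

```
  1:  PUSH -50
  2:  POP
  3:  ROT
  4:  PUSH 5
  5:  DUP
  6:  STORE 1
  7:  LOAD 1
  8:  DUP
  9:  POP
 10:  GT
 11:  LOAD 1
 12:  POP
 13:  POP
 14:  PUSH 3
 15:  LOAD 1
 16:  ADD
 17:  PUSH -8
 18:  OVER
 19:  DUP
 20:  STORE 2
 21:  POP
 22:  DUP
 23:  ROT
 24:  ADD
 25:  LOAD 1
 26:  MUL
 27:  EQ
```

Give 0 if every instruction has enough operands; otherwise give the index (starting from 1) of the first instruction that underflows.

3

PUSH -50 : -50
POP      : (empty)
ROT  — needs 3 operands, stack has 0 → underflow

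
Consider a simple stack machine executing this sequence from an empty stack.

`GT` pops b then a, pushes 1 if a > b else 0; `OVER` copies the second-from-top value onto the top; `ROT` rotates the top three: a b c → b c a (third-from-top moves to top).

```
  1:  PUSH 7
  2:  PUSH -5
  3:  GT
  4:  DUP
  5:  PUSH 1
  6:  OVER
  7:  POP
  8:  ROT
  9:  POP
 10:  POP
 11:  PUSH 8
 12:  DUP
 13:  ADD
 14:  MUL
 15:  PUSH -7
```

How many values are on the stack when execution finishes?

PUSH 7  → 7
PUSH -5 → 7 -5
GT      → 1
DUP     → 1 1
PUSH 1  → 1 1 1
OVER    → 1 1 1 1
POP     → 1 1 1
ROT     → 1 1 1
POP     → 1 1
POP     → 1
PUSH 8  → 1 8
DUP     → 1 8 8
ADD     → 1 16
MUL     → 16
PUSH -7 → 16 -7

2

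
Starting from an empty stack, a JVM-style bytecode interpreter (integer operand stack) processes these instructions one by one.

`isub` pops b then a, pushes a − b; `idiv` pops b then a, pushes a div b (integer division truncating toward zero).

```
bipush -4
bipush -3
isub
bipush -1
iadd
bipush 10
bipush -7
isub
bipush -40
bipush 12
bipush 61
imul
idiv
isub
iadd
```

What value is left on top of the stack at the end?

15

bipush -4  → [-4]
bipush -3  → [-4, -3]
isub       → [-1]
bipush -1  → [-1, -1]
iadd       → [-2]
bipush 10  → [-2, 10]
bipush -7  → [-2, 10, -7]
isub       → [-2, 17]
bipush -40 → [-2, 17, -40]
bipush 12  → [-2, 17, -40, 12]
bipush 61  → [-2, 17, -40, 12, 61]
imul       → [-2, 17, -40, 732]
idiv       → [-2, 17, 0]
isub       → [-2, 17]
iadd       → [15]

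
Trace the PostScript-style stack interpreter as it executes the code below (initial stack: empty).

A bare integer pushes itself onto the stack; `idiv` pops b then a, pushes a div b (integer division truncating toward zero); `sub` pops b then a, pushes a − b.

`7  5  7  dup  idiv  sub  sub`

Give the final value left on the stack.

3

7     [7]
5     [7, 5]
7     [7, 5, 7]
dup   [7, 5, 7, 7]
idiv  [7, 5, 1]
sub   [7, 4]
sub   [3]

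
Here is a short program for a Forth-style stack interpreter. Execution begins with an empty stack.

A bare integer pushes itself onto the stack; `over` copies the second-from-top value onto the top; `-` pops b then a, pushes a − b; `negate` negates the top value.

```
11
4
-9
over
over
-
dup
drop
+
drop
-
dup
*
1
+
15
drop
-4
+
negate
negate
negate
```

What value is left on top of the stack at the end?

11     -> 11
4      -> 11 4
-9     -> 11 4 -9
over   -> 11 4 -9 4
over   -> 11 4 -9 4 -9
-      -> 11 4 -9 13
dup    -> 11 4 -9 13 13
drop   -> 11 4 -9 13
+      -> 11 4 4
drop   -> 11 4
-      -> 7
dup    -> 7 7
*      -> 49
1      -> 49 1
+      -> 50
15     -> 50 15
drop   -> 50
-4     -> 50 -4
+      -> 46
negate -> -46
negate -> 46
negate -> -46

-46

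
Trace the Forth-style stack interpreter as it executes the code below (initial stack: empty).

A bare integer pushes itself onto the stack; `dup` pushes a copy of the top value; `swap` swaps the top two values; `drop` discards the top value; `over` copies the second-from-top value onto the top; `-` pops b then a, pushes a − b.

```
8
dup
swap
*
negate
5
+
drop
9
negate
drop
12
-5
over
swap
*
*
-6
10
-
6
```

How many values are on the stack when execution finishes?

8      -> 8
dup    -> 8 8
swap   -> 8 8
*      -> 64
negate -> -64
5      -> -64 5
+      -> -59
drop   -> (empty)
9      -> 9
negate -> -9
drop   -> (empty)
12     -> 12
-5     -> 12 -5
over   -> 12 -5 12
swap   -> 12 12 -5
*      -> 12 -60
*      -> -720
-6     -> -720 -6
10     -> -720 -6 10
-      -> -720 -16
6      -> -720 -16 6

3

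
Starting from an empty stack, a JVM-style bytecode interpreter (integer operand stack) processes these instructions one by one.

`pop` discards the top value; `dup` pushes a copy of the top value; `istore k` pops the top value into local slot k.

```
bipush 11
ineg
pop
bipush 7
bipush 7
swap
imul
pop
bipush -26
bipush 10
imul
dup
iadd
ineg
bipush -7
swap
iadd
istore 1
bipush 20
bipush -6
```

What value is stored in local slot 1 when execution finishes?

bipush 11  → 11
ineg       → -11
pop        → (empty)
bipush 7   → 7
bipush 7   → 7 7
swap       → 7 7
imul       → 49
pop        → (empty)
bipush -26 → -26
bipush 10  → -26 10
imul       → -260
dup        → -260 -260
iadd       → -520
ineg       → 520
bipush -7  → 520 -7
swap       → -7 520
iadd       → 513
istore 1   → (empty)
bipush 20  → 20
bipush -6  → 20 -6

513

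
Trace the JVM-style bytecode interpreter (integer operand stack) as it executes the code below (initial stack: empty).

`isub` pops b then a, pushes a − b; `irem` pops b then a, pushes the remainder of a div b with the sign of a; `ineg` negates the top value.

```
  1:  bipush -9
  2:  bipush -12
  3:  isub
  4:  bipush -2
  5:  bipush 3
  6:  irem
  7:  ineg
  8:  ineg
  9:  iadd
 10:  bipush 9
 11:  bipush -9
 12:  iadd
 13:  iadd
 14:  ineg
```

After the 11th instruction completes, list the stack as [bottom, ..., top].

bipush -9   [-9]
bipush -12  [-9, -12]
isub        [3]
bipush -2   [3, -2]
bipush 3    [3, -2, 3]
irem        [3, -2]
ineg        [3, 2]
ineg        [3, -2]
iadd        [1]
bipush 9    [1, 9]
bipush -9   [1, 9, -9]

[1, 9, -9]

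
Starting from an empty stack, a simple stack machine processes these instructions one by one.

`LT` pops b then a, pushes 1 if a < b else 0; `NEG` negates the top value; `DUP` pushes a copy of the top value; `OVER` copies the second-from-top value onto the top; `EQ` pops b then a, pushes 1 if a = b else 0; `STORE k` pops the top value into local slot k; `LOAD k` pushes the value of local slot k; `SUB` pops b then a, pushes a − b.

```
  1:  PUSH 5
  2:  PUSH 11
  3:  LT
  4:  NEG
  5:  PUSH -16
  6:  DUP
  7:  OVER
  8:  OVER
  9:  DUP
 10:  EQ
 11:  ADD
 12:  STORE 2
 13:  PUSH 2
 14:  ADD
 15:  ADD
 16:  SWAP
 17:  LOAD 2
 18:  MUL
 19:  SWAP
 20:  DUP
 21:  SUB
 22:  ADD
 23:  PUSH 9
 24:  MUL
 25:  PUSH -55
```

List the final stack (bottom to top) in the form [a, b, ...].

[135, -55]

PUSH 5   → 5
PUSH 11  → 5 11
LT       → 1
NEG      → -1
PUSH -16 → -1 -16
DUP      → -1 -16 -16
OVER     → -1 -16 -16 -16
OVER     → -1 -16 -16 -16 -16
DUP      → -1 -16 -16 -16 -16 -16
EQ       → -1 -16 -16 -16 1
ADD      → -1 -16 -16 -15
STORE 2  → -1 -16 -16
PUSH 2   → -1 -16 -16 2
ADD      → -1 -16 -14
ADD      → -1 -30
SWAP     → -30 -1
LOAD 2   → -30 -1 -15
MUL      → -30 15
SWAP     → 15 -30
DUP      → 15 -30 -30
SUB      → 15 0
ADD      → 15
PUSH 9   → 15 9
MUL      → 135
PUSH -55 → 135 -55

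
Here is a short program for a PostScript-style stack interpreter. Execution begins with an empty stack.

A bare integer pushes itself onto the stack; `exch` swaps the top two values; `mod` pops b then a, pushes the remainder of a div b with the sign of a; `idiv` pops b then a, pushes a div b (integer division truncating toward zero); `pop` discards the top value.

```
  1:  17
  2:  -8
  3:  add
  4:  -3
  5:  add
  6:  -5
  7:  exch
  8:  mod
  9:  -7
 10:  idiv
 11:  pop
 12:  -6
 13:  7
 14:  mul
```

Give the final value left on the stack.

-42

17   → [17]
-8   → [17, -8]
add  → [9]
-3   → [9, -3]
add  → [6]
-5   → [6, -5]
exch → [-5, 6]
mod  → [-5]
-7   → [-5, -7]
idiv → [0]
pop  → []
-6   → [-6]
7    → [-6, 7]
mul  → [-42]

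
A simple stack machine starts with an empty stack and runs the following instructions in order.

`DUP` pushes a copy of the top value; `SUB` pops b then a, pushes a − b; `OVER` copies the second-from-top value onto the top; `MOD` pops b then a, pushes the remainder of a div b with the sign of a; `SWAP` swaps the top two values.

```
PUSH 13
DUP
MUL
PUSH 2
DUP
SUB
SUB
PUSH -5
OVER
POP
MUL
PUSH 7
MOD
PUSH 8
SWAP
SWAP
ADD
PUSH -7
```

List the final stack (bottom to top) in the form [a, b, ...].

PUSH 13  13
DUP      13 13
MUL      169
PUSH 2   169 2
DUP      169 2 2
SUB      169 0
SUB      169
PUSH -5  169 -5
OVER     169 -5 169
POP      169 -5
MUL      -845
PUSH 7   -845 7
MOD      -5
PUSH 8   -5 8
SWAP     8 -5
SWAP     -5 8
ADD      3
PUSH -7  3 -7

[3, -7]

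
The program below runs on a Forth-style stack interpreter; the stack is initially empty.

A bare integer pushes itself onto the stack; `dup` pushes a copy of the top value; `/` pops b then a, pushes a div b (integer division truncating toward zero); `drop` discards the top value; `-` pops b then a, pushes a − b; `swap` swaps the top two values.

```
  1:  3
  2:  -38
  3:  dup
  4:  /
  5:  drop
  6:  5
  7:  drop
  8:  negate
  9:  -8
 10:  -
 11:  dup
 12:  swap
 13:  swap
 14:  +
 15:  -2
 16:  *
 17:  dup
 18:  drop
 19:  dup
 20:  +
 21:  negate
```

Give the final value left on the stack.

40

3       [3]
-38     [3, -38]
dup     [3, -38, -38]
/       [3, 1]
drop    [3]
5       [3, 5]
drop    [3]
negate  [-3]
-8      [-3, -8]
-       [5]
dup     [5, 5]
swap    [5, 5]
swap    [5, 5]
+       [10]
-2      [10, -2]
*       [-20]
dup     [-20, -20]
drop    [-20]
dup     [-20, -20]
+       [-40]
negate  [40]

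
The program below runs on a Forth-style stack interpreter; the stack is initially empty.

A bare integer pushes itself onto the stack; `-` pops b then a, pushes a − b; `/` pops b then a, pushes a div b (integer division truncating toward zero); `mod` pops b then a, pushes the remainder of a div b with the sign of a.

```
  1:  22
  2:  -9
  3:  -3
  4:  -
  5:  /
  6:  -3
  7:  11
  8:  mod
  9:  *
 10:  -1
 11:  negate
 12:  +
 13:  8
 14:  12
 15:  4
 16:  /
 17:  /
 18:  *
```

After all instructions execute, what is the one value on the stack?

22      [22]
-9      [22, -9]
-3      [22, -9, -3]
-       [22, -6]
/       [-3]
-3      [-3, -3]
11      [-3, -3, 11]
mod     [-3, -3]
*       [9]
-1      [9, -1]
negate  [9, 1]
+       [10]
8       [10, 8]
12      [10, 8, 12]
4       [10, 8, 12, 4]
/       [10, 8, 3]
/       [10, 2]
*       [20]

20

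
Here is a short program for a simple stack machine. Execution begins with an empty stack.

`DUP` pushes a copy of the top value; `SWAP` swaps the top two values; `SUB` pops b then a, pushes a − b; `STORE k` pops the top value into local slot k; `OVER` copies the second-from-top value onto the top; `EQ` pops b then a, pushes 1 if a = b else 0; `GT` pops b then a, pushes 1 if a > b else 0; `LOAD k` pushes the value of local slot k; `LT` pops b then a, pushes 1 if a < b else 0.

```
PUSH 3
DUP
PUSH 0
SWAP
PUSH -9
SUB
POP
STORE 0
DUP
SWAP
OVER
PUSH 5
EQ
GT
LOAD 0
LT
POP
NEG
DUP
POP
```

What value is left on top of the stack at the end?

-3

PUSH 3  : 3
DUP     : 3 3
PUSH 0  : 3 3 0
SWAP    : 3 0 3
PUSH -9 : 3 0 3 -9
SUB     : 3 0 12
POP     : 3 0
STORE 0 : 3
DUP     : 3 3
SWAP    : 3 3
OVER    : 3 3 3
PUSH 5  : 3 3 3 5
EQ      : 3 3 0
GT      : 3 1
LOAD 0  : 3 1 0
LT      : 3 0
POP     : 3
NEG     : -3
DUP     : -3 -3
POP     : -3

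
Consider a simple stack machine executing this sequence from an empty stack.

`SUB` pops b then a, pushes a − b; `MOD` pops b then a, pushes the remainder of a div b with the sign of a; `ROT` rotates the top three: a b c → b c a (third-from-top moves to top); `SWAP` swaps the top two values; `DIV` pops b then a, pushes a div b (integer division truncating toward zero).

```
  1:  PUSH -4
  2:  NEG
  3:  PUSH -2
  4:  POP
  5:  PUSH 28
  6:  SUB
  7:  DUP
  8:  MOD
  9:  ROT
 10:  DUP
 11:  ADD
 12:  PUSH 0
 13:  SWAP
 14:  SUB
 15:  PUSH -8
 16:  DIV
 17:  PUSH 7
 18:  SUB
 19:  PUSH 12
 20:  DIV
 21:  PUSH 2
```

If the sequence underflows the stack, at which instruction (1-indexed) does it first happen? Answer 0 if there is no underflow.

9

PUSH -4 → -4
NEG     → 4
PUSH -2 → 4 -2
POP     → 4
PUSH 28 → 4 28
SUB     → -24
DUP     → -24 -24
MOD     → 0
ROT  — needs 3 operands, stack has 1 → underflow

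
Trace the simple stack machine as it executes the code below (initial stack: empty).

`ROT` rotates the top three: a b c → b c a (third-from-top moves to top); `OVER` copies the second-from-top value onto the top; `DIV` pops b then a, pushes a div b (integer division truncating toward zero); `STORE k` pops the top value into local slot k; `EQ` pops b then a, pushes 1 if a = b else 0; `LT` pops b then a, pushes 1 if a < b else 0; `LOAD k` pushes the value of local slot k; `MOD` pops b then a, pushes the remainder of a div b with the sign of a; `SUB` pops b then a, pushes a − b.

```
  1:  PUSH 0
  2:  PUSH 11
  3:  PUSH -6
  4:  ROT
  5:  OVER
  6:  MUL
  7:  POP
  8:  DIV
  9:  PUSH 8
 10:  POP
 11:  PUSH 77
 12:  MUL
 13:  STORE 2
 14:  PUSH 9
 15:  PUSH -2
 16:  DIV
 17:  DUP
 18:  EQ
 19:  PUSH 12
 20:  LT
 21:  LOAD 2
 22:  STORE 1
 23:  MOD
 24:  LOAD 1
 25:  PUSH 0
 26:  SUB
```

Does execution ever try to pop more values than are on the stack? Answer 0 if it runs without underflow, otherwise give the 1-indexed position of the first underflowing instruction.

23

PUSH 0  -> [0]
PUSH 11 -> [0, 11]
PUSH -6 -> [0, 11, -6]
ROT     -> [11, -6, 0]
OVER    -> [11, -6, 0, -6]
MUL     -> [11, -6, 0]
POP     -> [11, -6]
DIV     -> [-1]
PUSH 8  -> [-1, 8]
POP     -> [-1]
PUSH 77 -> [-1, 77]
MUL     -> [-77]
STORE 2 -> []
PUSH 9  -> [9]
PUSH -2 -> [9, -2]
DIV     -> [-4]
DUP     -> [-4, -4]
EQ      -> [1]
PUSH 12 -> [1, 12]
LT      -> [1]
LOAD 2  -> [1, -77]
STORE 1 -> [1]
MOD  — needs 2 operands, stack has 1 → underflow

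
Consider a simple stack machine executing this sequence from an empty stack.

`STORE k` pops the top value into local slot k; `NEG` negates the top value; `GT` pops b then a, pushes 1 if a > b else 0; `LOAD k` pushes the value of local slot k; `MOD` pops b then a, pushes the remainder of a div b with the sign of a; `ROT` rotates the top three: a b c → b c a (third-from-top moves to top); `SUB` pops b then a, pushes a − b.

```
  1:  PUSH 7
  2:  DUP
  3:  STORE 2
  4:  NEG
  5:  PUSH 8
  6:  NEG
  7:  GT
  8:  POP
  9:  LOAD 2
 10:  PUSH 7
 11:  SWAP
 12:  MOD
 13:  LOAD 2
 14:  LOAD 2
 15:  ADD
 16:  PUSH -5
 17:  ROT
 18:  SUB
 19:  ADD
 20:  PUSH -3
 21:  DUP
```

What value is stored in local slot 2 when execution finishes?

PUSH 7  -> [7]
DUP     -> [7, 7]
STORE 2 -> [7]
NEG     -> [-7]
PUSH 8  -> [-7, 8]
NEG     -> [-7, -8]
GT      -> [1]
POP     -> []
LOAD 2  -> [7]
PUSH 7  -> [7, 7]
SWAP    -> [7, 7]
MOD     -> [0]
LOAD 2  -> [0, 7]
LOAD 2  -> [0, 7, 7]
ADD     -> [0, 14]
PUSH -5 -> [0, 14, -5]
ROT     -> [14, -5, 0]
SUB     -> [14, -5]
ADD     -> [9]
PUSH -3 -> [9, -3]
DUP     -> [9, -3, -3]

7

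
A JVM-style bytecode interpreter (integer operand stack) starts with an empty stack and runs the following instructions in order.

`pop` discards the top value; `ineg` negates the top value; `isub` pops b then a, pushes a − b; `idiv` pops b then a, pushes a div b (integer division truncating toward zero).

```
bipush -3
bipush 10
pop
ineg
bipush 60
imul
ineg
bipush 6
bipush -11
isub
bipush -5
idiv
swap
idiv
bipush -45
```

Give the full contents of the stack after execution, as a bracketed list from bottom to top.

[0, -45]

bipush -3  -> -3
bipush 10  -> -3 10
pop        -> -3
ineg       -> 3
bipush 60  -> 3 60
imul       -> 180
ineg       -> -180
bipush 6   -> -180 6
bipush -11 -> -180 6 -11
isub       -> -180 17
bipush -5  -> -180 17 -5
idiv       -> -180 -3
swap       -> -3 -180
idiv       -> 0
bipush -45 -> 0 -45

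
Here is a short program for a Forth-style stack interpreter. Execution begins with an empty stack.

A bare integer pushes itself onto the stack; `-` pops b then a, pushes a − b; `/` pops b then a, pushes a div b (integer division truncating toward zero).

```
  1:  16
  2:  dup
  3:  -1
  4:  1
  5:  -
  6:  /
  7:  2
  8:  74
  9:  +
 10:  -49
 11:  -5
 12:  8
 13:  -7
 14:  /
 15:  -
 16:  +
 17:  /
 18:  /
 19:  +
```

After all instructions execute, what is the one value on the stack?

16   16
dup  16 16
-1   16 16 -1
1    16 16 -1 1
-    16 16 -2
/    16 -8
2    16 -8 2
74   16 -8 2 74
+    16 -8 76
-49  16 -8 76 -49
-5   16 -8 76 -49 -5
8    16 -8 76 -49 -5 8
-7   16 -8 76 -49 -5 8 -7
/    16 -8 76 -49 -5 -1
-    16 -8 76 -49 -4
+    16 -8 76 -53
/    16 -8 -1
/    16 8
+    24

24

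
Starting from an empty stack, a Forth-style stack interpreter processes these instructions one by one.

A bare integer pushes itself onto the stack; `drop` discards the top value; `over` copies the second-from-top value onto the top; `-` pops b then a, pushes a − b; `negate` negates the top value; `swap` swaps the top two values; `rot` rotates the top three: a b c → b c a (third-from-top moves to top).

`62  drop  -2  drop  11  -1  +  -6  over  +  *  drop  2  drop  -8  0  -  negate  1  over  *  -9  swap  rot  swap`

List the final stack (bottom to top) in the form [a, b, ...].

62      62
drop    (empty)
-2      -2
drop    (empty)
11      11
-1      11 -1
+       10
-6      10 -6
over    10 -6 10
+       10 4
*       40
drop    (empty)
2       2
drop    (empty)
-8      -8
0       -8 0
-       -8
negate  8
1       8 1
over    8 1 8
*       8 8
-9      8 8 -9
swap    8 -9 8
rot     -9 8 8
swap    -9 8 8

[-9, 8, 8]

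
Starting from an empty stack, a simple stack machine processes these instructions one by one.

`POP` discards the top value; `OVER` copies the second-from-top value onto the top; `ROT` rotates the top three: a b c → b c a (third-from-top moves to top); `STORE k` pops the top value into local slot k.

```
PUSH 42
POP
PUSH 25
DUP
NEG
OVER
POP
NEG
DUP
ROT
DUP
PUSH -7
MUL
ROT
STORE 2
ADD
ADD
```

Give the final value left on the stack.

PUSH 42 → 42
POP     → (empty)
PUSH 25 → 25
DUP     → 25 25
NEG     → 25 -25
OVER    → 25 -25 25
POP     → 25 -25
NEG     → 25 25
DUP     → 25 25 25
ROT     → 25 25 25
DUP     → 25 25 25 25
PUSH -7 → 25 25 25 25 -7
MUL     → 25 25 25 -175
ROT     → 25 25 -175 25
STORE 2 → 25 25 -175
ADD     → 25 -150
ADD     → -125

-125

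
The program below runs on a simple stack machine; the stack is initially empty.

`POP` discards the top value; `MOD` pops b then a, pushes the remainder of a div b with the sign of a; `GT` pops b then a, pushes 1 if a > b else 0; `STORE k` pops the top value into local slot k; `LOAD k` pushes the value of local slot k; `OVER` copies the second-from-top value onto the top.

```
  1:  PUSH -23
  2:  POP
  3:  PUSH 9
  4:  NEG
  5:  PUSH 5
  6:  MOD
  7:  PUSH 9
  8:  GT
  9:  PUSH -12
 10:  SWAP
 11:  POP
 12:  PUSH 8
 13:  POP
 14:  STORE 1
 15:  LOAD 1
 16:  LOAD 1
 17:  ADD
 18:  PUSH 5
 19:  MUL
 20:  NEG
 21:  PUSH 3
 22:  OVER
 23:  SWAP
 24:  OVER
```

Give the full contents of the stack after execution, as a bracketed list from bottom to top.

PUSH -23 → [-23]
POP      → []
PUSH 9   → [9]
NEG      → [-9]
PUSH 5   → [-9, 5]
MOD      → [-4]
PUSH 9   → [-4, 9]
GT       → [0]
PUSH -12 → [0, -12]
SWAP     → [-12, 0]
POP      → [-12]
PUSH 8   → [-12, 8]
POP      → [-12]
STORE 1  → []
LOAD 1   → [-12]
LOAD 1   → [-12, -12]
ADD      → [-24]
PUSH 5   → [-24, 5]
MUL      → [-120]
NEG      → [120]
PUSH 3   → [120, 3]
OVER     → [120, 3, 120]
SWAP     → [120, 120, 3]
OVER     → [120, 120, 3, 120]

[120, 120, 3, 120]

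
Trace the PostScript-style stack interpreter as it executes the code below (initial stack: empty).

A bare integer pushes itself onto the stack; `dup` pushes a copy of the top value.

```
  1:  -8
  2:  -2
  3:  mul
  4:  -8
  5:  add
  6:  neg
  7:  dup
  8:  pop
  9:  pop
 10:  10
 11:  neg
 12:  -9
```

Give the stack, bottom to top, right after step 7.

[-8, -8]

-8  : -8
-2  : -8 -2
mul : 16
-8  : 16 -8
add : 8
neg : -8
dup : -8 -8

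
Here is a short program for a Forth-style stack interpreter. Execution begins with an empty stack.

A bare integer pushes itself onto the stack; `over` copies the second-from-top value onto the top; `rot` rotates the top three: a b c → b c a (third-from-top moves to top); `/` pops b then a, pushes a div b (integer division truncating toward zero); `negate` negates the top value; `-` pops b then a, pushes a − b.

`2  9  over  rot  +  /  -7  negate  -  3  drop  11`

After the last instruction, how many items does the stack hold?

2      : 2
9      : 2 9
over   : 2 9 2
rot    : 9 2 2
+      : 9 4
/      : 2
-7     : 2 -7
negate : 2 7
-      : -5
3      : -5 3
drop   : -5
11     : -5 11

2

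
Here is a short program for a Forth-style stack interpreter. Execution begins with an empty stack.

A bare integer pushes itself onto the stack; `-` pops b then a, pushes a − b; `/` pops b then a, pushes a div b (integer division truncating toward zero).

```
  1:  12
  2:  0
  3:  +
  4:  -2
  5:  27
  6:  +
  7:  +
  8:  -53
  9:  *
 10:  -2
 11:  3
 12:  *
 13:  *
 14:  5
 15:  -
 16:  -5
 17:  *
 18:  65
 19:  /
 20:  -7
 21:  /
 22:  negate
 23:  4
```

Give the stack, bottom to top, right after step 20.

12  -> [12]
0   -> [12, 0]
+   -> [12]
-2  -> [12, -2]
27  -> [12, -2, 27]
+   -> [12, 25]
+   -> [37]
-53 -> [37, -53]
*   -> [-1961]
-2  -> [-1961, -2]
3   -> [-1961, -2, 3]
*   -> [-1961, -6]
*   -> [11766]
5   -> [11766, 5]
-   -> [11761]
-5  -> [11761, -5]
*   -> [-58805]
65  -> [-58805, 65]
/   -> [-904]
-7  -> [-904, -7]

[-904, -7]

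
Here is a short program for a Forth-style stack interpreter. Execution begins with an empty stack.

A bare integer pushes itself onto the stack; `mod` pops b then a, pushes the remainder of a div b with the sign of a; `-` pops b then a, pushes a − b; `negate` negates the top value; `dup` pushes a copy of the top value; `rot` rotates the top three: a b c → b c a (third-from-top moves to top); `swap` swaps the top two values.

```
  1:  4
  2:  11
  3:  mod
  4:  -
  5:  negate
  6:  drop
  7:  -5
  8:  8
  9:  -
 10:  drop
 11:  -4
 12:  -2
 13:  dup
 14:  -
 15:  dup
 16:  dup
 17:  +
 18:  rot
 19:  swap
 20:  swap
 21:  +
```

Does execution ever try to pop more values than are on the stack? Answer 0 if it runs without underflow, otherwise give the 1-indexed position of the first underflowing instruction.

4

4   -> 4
11  -> 4 11
mod -> 4
-  — needs 2 operands, stack has 1 → underflow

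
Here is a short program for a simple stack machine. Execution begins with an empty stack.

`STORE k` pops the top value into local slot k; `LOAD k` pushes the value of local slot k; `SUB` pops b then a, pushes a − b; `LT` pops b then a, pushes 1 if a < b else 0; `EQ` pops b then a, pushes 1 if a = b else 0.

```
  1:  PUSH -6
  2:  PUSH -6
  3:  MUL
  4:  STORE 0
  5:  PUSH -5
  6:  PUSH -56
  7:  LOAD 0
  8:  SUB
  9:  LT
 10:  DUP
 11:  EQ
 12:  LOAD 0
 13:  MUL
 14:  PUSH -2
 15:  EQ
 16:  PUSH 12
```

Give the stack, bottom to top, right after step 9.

PUSH -6  -> -6
PUSH -6  -> -6 -6
MUL      -> 36
STORE 0  -> (empty)
PUSH -5  -> -5
PUSH -56 -> -5 -56
LOAD 0   -> -5 -56 36
SUB      -> -5 -92
LT       -> 0

[0]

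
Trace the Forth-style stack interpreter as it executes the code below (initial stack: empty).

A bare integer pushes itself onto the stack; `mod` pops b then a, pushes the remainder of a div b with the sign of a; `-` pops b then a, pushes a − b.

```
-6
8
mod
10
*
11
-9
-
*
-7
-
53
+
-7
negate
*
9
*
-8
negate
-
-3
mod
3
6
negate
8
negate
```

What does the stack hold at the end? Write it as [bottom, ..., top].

-6      -6
8       -6 8
mod     -6
10      -6 10
*       -60
11      -60 11
-9      -60 11 -9
-       -60 20
*       -1200
-7      -1200 -7
-       -1193
53      -1193 53
+       -1140
-7      -1140 -7
negate  -1140 7
*       -7980
9       -7980 9
*       -71820
-8      -71820 -8
negate  -71820 8
-       -71828
-3      -71828 -3
mod     -2
3       -2 3
6       -2 3 6
negate  -2 3 -6
8       -2 3 -6 8
negate  -2 3 -6 -8

[-2, 3, -6, -8]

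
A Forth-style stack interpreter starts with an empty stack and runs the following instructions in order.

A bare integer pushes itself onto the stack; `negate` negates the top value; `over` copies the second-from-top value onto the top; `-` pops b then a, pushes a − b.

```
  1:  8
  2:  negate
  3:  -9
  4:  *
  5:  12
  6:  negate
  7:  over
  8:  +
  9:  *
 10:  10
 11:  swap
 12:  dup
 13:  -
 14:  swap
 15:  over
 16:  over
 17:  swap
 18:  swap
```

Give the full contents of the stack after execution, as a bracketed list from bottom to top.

[0, 10, 0, 10]

8      -> 8
negate -> -8
-9     -> -8 -9
*      -> 72
12     -> 72 12
negate -> 72 -12
over   -> 72 -12 72
+      -> 72 60
*      -> 4320
10     -> 4320 10
swap   -> 10 4320
dup    -> 10 4320 4320
-      -> 10 0
swap   -> 0 10
over   -> 0 10 0
over   -> 0 10 0 10
swap   -> 0 10 10 0
swap   -> 0 10 0 10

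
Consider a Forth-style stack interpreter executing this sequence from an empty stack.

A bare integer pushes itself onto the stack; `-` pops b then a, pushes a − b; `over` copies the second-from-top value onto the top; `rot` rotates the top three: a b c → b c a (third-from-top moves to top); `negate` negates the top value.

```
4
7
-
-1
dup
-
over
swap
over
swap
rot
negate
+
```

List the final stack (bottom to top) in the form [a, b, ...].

[-3, -3, 3]

4      -> [4]
7      -> [4, 7]
-      -> [-3]
-1     -> [-3, -1]
dup    -> [-3, -1, -1]
-      -> [-3, 0]
over   -> [-3, 0, -3]
swap   -> [-3, -3, 0]
over   -> [-3, -3, 0, -3]
swap   -> [-3, -3, -3, 0]
rot    -> [-3, -3, 0, -3]
negate -> [-3, -3, 0, 3]
+      -> [-3, -3, 3]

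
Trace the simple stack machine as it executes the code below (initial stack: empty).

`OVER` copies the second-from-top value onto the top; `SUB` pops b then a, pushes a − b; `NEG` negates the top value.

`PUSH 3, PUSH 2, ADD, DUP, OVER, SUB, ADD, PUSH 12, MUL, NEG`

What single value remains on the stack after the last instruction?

PUSH 3  -> 3
PUSH 2  -> 3 2
ADD     -> 5
DUP     -> 5 5
OVER    -> 5 5 5
SUB     -> 5 0
ADD     -> 5
PUSH 12 -> 5 12
MUL     -> 60
NEG     -> -60

-60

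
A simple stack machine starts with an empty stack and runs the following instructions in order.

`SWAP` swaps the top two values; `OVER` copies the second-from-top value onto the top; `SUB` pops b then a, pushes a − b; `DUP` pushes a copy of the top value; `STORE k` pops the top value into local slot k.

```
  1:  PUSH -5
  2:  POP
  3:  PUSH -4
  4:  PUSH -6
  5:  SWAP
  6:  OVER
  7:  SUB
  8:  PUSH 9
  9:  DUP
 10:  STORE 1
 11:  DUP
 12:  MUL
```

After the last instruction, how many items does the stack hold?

3

PUSH -5  -5
POP      (empty)
PUSH -4  -4
PUSH -6  -4 -6
SWAP     -6 -4
OVER     -6 -4 -6
SUB      -6 2
PUSH 9   -6 2 9
DUP      -6 2 9 9
STORE 1  -6 2 9
DUP      -6 2 9 9
MUL      -6 2 81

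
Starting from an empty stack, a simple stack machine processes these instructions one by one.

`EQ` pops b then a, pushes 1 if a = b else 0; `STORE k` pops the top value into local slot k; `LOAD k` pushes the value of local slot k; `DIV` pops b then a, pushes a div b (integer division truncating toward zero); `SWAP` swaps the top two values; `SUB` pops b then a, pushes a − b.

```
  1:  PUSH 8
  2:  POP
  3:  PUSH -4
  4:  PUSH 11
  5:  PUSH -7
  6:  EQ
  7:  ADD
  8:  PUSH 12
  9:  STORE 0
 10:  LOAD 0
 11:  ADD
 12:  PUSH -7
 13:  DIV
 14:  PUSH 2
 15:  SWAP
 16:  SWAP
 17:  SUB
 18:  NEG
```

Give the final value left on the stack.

PUSH 8  → 8
POP     → (empty)
PUSH -4 → -4
PUSH 11 → -4 11
PUSH -7 → -4 11 -7
EQ      → -4 0
ADD     → -4
PUSH 12 → -4 12
STORE 0 → -4
LOAD 0  → -4 12
ADD     → 8
PUSH -7 → 8 -7
DIV     → -1
PUSH 2  → -1 2
SWAP    → 2 -1
SWAP    → -1 2
SUB     → -3
NEG     → 3

3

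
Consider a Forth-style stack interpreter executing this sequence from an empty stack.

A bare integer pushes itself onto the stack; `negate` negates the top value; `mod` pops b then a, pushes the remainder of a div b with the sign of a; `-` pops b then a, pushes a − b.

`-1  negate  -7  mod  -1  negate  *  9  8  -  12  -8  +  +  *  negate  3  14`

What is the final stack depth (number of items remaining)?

-1     → [-1]
negate → [1]
-7     → [1, -7]
mod    → [1]
-1     → [1, -1]
negate → [1, 1]
*      → [1]
9      → [1, 9]
8      → [1, 9, 8]
-      → [1, 1]
12     → [1, 1, 12]
-8     → [1, 1, 12, -8]
+      → [1, 1, 4]
+      → [1, 5]
*      → [5]
negate → [-5]
3      → [-5, 3]
14     → [-5, 3, 14]

3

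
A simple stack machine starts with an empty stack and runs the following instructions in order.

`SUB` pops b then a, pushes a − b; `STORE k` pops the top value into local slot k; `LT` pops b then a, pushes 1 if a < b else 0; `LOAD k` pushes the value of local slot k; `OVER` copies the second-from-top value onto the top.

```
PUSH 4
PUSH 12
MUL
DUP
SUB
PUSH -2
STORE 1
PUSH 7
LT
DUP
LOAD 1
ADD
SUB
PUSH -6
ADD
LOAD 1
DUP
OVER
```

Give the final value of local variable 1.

-2

PUSH 4   4
PUSH 12  4 12
MUL      48
DUP      48 48
SUB      0
PUSH -2  0 -2
STORE 1  0
PUSH 7   0 7
LT       1
DUP      1 1
LOAD 1   1 1 -2
ADD      1 -1
SUB      2
PUSH -6  2 -6
ADD      -4
LOAD 1   -4 -2
DUP      -4 -2 -2
OVER     -4 -2 -2 -2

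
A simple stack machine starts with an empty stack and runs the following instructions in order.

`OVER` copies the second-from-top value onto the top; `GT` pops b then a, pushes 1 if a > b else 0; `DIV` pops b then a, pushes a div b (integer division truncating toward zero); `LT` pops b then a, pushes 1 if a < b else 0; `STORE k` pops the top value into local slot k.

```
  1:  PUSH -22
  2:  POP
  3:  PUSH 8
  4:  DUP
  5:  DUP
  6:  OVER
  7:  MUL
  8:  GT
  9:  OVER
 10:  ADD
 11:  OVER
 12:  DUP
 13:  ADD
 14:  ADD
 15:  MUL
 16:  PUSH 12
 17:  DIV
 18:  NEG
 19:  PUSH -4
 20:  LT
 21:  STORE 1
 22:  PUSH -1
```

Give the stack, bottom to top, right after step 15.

PUSH -22 : -22
POP      : (empty)
PUSH 8   : 8
DUP      : 8 8
DUP      : 8 8 8
OVER     : 8 8 8 8
MUL      : 8 8 64
GT       : 8 0
OVER     : 8 0 8
ADD      : 8 8
OVER     : 8 8 8
DUP      : 8 8 8 8
ADD      : 8 8 16
ADD      : 8 24
MUL      : 192

[192]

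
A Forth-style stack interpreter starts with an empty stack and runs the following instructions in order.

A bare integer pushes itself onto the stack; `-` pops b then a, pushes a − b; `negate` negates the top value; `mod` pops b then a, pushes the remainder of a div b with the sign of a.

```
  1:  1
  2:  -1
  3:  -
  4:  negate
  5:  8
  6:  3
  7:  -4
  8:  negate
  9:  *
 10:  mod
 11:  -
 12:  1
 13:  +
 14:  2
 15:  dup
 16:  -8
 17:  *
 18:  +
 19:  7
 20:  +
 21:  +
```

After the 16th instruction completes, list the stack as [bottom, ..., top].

1      -> 1
-1     -> 1 -1
-      -> 2
negate -> -2
8      -> -2 8
3      -> -2 8 3
-4     -> -2 8 3 -4
negate -> -2 8 3 4
*      -> -2 8 12
mod    -> -2 8
-      -> -10
1      -> -10 1
+      -> -9
2      -> -9 2
dup    -> -9 2 2
-8     -> -9 2 2 -8

[-9, 2, 2, -8]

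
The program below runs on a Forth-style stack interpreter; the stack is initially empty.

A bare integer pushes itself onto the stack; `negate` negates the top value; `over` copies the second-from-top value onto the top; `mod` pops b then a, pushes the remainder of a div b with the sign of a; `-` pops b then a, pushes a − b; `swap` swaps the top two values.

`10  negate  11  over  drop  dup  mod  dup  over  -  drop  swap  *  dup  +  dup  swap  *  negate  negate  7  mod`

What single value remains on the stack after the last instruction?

0

10      10
negate  -10
11      -10 11
over    -10 11 -10
drop    -10 11
dup     -10 11 11
mod     -10 0
dup     -10 0 0
over    -10 0 0 0
-       -10 0 0
drop    -10 0
swap    0 -10
*       0
dup     0 0
+       0
dup     0 0
swap    0 0
*       0
negate  0
negate  0
7       0 7
mod     0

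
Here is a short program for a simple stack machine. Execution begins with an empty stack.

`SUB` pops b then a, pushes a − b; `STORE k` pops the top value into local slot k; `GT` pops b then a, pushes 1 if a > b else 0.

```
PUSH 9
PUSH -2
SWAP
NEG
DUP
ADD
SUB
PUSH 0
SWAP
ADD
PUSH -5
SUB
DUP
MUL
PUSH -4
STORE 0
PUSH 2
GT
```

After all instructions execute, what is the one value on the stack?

1

PUSH 9   [9]
PUSH -2  [9, -2]
SWAP     [-2, 9]
NEG      [-2, -9]
DUP      [-2, -9, -9]
ADD      [-2, -18]
SUB      [16]
PUSH 0   [16, 0]
SWAP     [0, 16]
ADD      [16]
PUSH -5  [16, -5]
SUB      [21]
DUP      [21, 21]
MUL      [441]
PUSH -4  [441, -4]
STORE 0  [441]
PUSH 2   [441, 2]
GT       [1]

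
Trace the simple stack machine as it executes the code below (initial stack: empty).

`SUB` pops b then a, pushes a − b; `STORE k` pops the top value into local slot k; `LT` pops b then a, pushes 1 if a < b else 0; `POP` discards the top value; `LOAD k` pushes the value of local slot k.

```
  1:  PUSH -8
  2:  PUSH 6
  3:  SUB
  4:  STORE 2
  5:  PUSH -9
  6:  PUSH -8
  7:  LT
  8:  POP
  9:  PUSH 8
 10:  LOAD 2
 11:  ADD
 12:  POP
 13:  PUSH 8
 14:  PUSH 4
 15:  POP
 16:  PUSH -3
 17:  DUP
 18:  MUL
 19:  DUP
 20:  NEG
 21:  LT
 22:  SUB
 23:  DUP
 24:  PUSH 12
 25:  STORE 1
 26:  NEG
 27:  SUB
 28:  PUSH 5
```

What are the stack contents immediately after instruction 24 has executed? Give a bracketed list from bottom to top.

[8, 8, 12]

PUSH -8 : -8
PUSH 6  : -8 6
SUB     : -14
STORE 2 : (empty)
PUSH -9 : -9
PUSH -8 : -9 -8
LT      : 1
POP     : (empty)
PUSH 8  : 8
LOAD 2  : 8 -14
ADD     : -6
POP     : (empty)
PUSH 8  : 8
PUSH 4  : 8 4
POP     : 8
PUSH -3 : 8 -3
DUP     : 8 -3 -3
MUL     : 8 9
DUP     : 8 9 9
NEG     : 8 9 -9
LT      : 8 0
SUB     : 8
DUP     : 8 8
PUSH 12 : 8 8 12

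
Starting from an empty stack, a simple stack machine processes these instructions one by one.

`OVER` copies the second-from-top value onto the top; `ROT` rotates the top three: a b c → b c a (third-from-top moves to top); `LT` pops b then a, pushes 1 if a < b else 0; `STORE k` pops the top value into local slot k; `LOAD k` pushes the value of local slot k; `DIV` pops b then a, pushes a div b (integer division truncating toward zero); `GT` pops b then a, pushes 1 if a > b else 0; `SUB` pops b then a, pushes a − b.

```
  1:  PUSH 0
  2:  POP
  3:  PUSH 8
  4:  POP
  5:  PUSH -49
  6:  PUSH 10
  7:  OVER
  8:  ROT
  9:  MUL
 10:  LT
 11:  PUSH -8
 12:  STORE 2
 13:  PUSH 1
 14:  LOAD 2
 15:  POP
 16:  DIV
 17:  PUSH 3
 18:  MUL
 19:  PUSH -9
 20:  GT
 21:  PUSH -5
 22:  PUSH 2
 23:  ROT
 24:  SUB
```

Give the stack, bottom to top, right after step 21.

[1, -5]

PUSH 0   : [0]
POP      : []
PUSH 8   : [8]
POP      : []
PUSH -49 : [-49]
PUSH 10  : [-49, 10]
OVER     : [-49, 10, -49]
ROT      : [10, -49, -49]
MUL      : [10, 2401]
LT       : [1]
PUSH -8  : [1, -8]
STORE 2  : [1]
PUSH 1   : [1, 1]
LOAD 2   : [1, 1, -8]
POP      : [1, 1]
DIV      : [1]
PUSH 3   : [1, 3]
MUL      : [3]
PUSH -9  : [3, -9]
GT       : [1]
PUSH -5  : [1, -5]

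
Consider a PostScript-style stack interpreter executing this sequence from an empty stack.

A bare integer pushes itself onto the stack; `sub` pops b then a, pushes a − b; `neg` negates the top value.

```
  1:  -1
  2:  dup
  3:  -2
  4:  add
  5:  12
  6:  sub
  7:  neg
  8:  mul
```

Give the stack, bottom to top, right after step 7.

[-1, 15]

-1  → [-1]
dup → [-1, -1]
-2  → [-1, -1, -2]
add → [-1, -3]
12  → [-1, -3, 12]
sub → [-1, -15]
neg → [-1, 15]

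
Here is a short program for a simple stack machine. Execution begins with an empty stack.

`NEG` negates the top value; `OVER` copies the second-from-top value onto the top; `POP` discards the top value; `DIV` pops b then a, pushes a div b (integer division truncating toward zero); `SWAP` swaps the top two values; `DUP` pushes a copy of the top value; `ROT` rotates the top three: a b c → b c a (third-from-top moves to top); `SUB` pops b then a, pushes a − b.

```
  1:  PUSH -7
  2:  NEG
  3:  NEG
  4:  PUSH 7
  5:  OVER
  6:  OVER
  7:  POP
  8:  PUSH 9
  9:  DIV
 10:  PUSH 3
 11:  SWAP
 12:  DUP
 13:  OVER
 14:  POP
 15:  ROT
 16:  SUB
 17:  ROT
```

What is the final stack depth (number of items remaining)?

4

PUSH -7 → -7
NEG     → 7
NEG     → -7
PUSH 7  → -7 7
OVER    → -7 7 -7
OVER    → -7 7 -7 7
POP     → -7 7 -7
PUSH 9  → -7 7 -7 9
DIV     → -7 7 0
PUSH 3  → -7 7 0 3
SWAP    → -7 7 3 0
DUP     → -7 7 3 0 0
OVER    → -7 7 3 0 0 0
POP     → -7 7 3 0 0
ROT     → -7 7 0 0 3
SUB     → -7 7 0 -3
ROT     → -7 0 -3 7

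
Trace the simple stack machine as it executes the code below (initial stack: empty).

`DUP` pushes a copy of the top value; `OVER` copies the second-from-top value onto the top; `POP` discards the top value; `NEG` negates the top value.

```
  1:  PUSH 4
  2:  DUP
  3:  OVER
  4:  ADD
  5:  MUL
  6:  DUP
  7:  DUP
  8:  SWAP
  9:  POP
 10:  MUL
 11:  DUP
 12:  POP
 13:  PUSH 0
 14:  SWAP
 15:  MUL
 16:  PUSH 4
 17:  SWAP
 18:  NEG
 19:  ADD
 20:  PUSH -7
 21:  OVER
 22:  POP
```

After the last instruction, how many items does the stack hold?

2

PUSH 4  → [4]
DUP     → [4, 4]
OVER    → [4, 4, 4]
ADD     → [4, 8]
MUL     → [32]
DUP     → [32, 32]
DUP     → [32, 32, 32]
SWAP    → [32, 32, 32]
POP     → [32, 32]
MUL     → [1024]
DUP     → [1024, 1024]
POP     → [1024]
PUSH 0  → [1024, 0]
SWAP    → [0, 1024]
MUL     → [0]
PUSH 4  → [0, 4]
SWAP    → [4, 0]
NEG     → [4, 0]
ADD     → [4]
PUSH -7 → [4, -7]
OVER    → [4, -7, 4]
POP     → [4, -7]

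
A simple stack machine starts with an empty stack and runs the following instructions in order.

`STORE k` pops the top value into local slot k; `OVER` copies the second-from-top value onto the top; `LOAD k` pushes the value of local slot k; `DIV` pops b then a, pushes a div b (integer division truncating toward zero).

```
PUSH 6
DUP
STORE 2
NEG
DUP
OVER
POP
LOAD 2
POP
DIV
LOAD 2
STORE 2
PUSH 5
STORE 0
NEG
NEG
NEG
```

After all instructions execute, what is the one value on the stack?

PUSH 6  -> [6]
DUP     -> [6, 6]
STORE 2 -> [6]
NEG     -> [-6]
DUP     -> [-6, -6]
OVER    -> [-6, -6, -6]
POP     -> [-6, -6]
LOAD 2  -> [-6, -6, 6]
POP     -> [-6, -6]
DIV     -> [1]
LOAD 2  -> [1, 6]
STORE 2 -> [1]
PUSH 5  -> [1, 5]
STORE 0 -> [1]
NEG     -> [-1]
NEG     -> [1]
NEG     -> [-1]

-1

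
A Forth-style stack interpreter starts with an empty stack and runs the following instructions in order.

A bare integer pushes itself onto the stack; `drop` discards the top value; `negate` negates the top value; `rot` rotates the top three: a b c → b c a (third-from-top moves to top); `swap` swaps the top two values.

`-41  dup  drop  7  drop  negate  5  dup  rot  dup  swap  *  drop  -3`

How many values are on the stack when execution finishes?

3

-41     [-41]
dup     [-41, -41]
drop    [-41]
7       [-41, 7]
drop    [-41]
negate  [41]
5       [41, 5]
dup     [41, 5, 5]
rot     [5, 5, 41]
dup     [5, 5, 41, 41]
swap    [5, 5, 41, 41]
*       [5, 5, 1681]
drop    [5, 5]
-3      [5, 5, -3]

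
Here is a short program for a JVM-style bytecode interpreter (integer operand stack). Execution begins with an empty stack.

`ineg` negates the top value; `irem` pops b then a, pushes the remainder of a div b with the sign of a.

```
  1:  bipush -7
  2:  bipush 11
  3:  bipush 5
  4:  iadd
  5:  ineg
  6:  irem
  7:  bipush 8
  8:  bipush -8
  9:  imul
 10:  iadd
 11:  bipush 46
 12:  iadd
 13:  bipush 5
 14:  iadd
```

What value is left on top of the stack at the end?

bipush -7 : -7
bipush 11 : -7 11
bipush 5  : -7 11 5
iadd      : -7 16
ineg      : -7 -16
irem      : -7
bipush 8  : -7 8
bipush -8 : -7 8 -8
imul      : -7 -64
iadd      : -71
bipush 46 : -71 46
iadd      : -25
bipush 5  : -25 5
iadd      : -20

-20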